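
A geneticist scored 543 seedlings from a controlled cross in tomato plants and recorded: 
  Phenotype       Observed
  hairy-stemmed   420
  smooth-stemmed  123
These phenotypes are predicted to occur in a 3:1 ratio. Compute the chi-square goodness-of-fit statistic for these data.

The 3:1 ratio has 4 parts, so with N = 543 the expected counts are:
  hairy-stemmed: 543 × 3/4 = 407.25
  smooth-stemmed: 543 × 1/4 = 135.75
χ² = Σ (O − E)² / E
  hairy-stemmed: (420 − 407.25)² / 407.25 = 0.3992
  smooth-stemmed: (123 − 135.75)² / 135.75 = 1.1975
χ² = 0.3992 + 1.1975 = 1.5967 ≈ 1.597

1.597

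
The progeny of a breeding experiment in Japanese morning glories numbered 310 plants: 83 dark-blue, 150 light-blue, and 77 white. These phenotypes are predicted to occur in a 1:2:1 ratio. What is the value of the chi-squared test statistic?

Under the 1:2:1 hypothesis (Σ ratio = 4, N = 310):
  dark-blue: 310 × 1/4 = 77.5
  light-blue: 310 × 2/4 = 155
  white: 310 × 1/4 = 77.5
χ² = Σ (O − E)² / E
  dark-blue: (83 − 77.5)² / 77.5 = 0.3903
  light-blue: (150 − 155)² / 155 = 0.1613
  white: (77 − 77.5)² / 77.5 = 0.0032
χ² = 0.3903 + 0.1613 + 0.0032 = 0.5548 ≈ 0.555

0.555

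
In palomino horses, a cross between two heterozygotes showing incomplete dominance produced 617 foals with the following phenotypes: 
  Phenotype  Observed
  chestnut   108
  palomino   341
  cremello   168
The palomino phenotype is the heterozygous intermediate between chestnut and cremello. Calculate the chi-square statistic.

18.517

With incomplete dominance, a heterozygote × heterozygote cross gives a 1:2:1 phenotypic ratio.
Total ratio parts = 4. Expected numbers out of 617:
  chestnut: 617 × 1/4 = 154.25
  palomino: 617 × 2/4 = 308.5
  cremello: 617 × 1/4 = 154.25
χ² = Σ (O − E)² / E
  chestnut: (108 − 154.25)² / 154.25 = 13.8675
  palomino: (341 − 308.5)² / 308.5 = 3.4238
  cremello: (168 − 154.25)² / 154.25 = 1.2257
χ² = 13.8675 + 3.4238 + 1.2257 = 18.517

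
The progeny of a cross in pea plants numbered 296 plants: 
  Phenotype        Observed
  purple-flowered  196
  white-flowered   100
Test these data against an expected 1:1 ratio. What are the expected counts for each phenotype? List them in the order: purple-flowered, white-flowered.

148, 148

Under the 1:1 hypothesis (Σ ratio = 2, N = 296):
  purple-flowered: 296 × 1/2 = 148
  white-flowered: 296 × 1/2 = 148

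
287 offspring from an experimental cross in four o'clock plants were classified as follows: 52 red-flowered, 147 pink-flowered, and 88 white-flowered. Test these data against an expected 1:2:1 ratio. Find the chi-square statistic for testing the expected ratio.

9.202

Under the 1:2:1 hypothesis (Σ ratio = 4, N = 287):
  red-flowered: 287 × 1/4 = 71.75
  pink-flowered: 287 × 2/4 = 143.5
  white-flowered: 287 × 1/4 = 71.75
χ² = Σ (O − E)² / E
  red-flowered: (52 − 71.75)² / 71.75 = 5.4364
  pink-flowered: (147 − 143.5)² / 143.5 = 0.0854
  white-flowered: (88 − 71.75)² / 71.75 = 3.6803
χ² = 5.4364 + 0.0854 + 3.6803 = 9.2021 ≈ 9.202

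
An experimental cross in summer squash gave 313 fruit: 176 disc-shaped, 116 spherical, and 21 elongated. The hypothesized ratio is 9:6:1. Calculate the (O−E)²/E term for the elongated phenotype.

Under the 9:6:1 hypothesis (Σ ratio = 16, N = 313):
  disc-shaped: 313 × 9/16 = 176.0625
  spherical: 313 × 6/16 = 117.375
  elongated: 313 × 1/16 = 19.5625
Contribution of elongated: (21 − 19.5625)² / 19.5625 = 0.1056

0.106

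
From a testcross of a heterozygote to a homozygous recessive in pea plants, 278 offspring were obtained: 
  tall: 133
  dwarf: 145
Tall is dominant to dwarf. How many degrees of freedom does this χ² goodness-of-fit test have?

1

A testcross of a heterozygote (Aa × aa) gives a 1:1 phenotypic ratio.
A goodness-of-fit test with 2 phenotype classes has df = 2 − 1 = 1.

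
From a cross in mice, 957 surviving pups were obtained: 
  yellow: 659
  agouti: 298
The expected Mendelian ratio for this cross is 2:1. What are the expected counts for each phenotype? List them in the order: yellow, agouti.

638, 319

Expected counts for N = 957 under a 2:1 ratio (total parts = 3):
  yellow: 957 × 2/3 = 638
  agouti: 957 × 1/3 = 319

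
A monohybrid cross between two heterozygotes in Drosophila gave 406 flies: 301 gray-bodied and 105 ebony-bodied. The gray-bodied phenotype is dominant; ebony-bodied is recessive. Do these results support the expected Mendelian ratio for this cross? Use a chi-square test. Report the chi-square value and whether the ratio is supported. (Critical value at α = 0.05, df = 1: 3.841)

0.161; consistent

For a monohybrid cross between heterozygotes with complete dominance, the expected phenotypic ratio is 3:1.
Expected counts for N = 406 under a 3:1 ratio (total parts = 4):
  gray-bodied: 406 × 3/4 = 304.5
  ebony-bodied: 406 × 1/4 = 101.5
χ² = Σ (O − E)² / E
  gray-bodied: (301 − 304.5)² / 304.5 = 0.0402
  ebony-bodied: (105 − 101.5)² / 101.5 = 0.1207
χ² = 0.0402 + 0.1207 = 0.1609 ≈ 0.161
Degrees of freedom = 2 − 1 = 1; critical value at α = 0.05 is 3.841.
Since 0.161 < 3.841, we fail to reject the null hypothesis — the data are consistent with the 3:1 ratio.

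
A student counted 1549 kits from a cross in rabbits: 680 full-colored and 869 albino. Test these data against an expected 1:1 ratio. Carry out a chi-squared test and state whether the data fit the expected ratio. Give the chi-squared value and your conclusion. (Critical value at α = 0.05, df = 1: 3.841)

Under the 1:1 hypothesis (Σ ratio = 2, N = 1549):
  full-colored: 1549 × 1/2 = 774.5
  albino: 1549 × 1/2 = 774.5
χ² = Σ (O − E)² / E
  full-colored: (680 − 774.5)² / 774.5 = 11.5303
  albino: (869 − 774.5)² / 774.5 = 11.5303
χ² = 11.5303 + 11.5303 = 23.0606 ≈ 23.061
Degrees of freedom = 2 − 1 = 1; critical value at α = 0.05 is 3.841.
Since 23.061 > 3.841, we reject the null hypothesis — the data do not fit the 1:1 ratio.

23.061; not consistent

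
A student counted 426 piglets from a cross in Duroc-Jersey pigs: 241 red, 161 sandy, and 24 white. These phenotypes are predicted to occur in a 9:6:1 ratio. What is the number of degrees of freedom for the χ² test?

2

A goodness-of-fit test with 3 phenotype classes has df = 3 − 1 = 2.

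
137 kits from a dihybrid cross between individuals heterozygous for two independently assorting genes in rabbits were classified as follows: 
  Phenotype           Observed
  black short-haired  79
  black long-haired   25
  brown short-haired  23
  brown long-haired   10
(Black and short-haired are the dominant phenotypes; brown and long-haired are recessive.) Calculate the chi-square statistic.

0.590

A dihybrid F₂ with independent assortment and complete dominance at both loci gives a 9:3:3:1 phenotypic ratio.
Total ratio parts = 16. Expected numbers out of 137:
  black short-haired: 137 × 9/16 = 77.0625
  black long-haired: 137 × 3/16 = 25.6875
  brown short-haired: 137 × 3/16 = 25.6875
  brown long-haired: 137 × 1/16 = 8.5625
χ² = Σ (O − E)² / E
  black short-haired: (79 − 77.0625)² / 77.0625 = 0.0487
  black long-haired: (25 − 25.6875)² / 25.6875 = 0.0184
  brown short-haired: (23 − 25.6875)² / 25.6875 = 0.2812
  brown long-haired: (10 − 8.5625)² / 8.5625 = 0.2413
χ² = 0.0487 + 0.0184 + 0.2812 + 0.2413 = 0.5896 ≈ 0.590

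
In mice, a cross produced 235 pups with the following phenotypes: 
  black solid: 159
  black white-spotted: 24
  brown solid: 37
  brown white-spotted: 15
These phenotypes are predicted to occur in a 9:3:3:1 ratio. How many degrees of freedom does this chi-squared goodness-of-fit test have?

3

A goodness-of-fit test with 4 phenotype classes has df = 4 − 1 = 3.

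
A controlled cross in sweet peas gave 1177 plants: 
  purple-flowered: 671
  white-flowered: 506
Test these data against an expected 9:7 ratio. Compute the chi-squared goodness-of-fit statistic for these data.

The 9:7 ratio has 16 parts, so with N = 1177 the expected counts are:
  purple-flowered: 1177 × 9/16 = 662.0625
  white-flowered: 1177 × 7/16 = 514.9375
χ² = Σ (O − E)² / E
  purple-flowered: (671 − 662.0625)² / 662.0625 = 0.1207
  white-flowered: (506 − 514.9375)² / 514.9375 = 0.1551
χ² = 0.1207 + 0.1551 = 0.2758 ≈ 0.276

0.276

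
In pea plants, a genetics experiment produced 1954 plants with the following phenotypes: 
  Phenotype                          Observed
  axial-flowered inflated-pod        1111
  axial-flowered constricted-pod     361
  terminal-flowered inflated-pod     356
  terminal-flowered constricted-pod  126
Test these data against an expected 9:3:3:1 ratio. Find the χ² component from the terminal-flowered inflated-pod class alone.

Under the 9:3:3:1 hypothesis (Σ ratio = 16, N = 1954):
  axial-flowered inflated-pod: 1954 × 9/16 = 1099.125
  axial-flowered constricted-pod: 1954 × 3/16 = 366.375
  terminal-flowered inflated-pod: 1954 × 3/16 = 366.375
  terminal-flowered constricted-pod: 1954 × 1/16 = 122.125
Contribution of terminal-flowered inflated-pod: (356 − 366.375)² / 366.375 = 0.2938

0.294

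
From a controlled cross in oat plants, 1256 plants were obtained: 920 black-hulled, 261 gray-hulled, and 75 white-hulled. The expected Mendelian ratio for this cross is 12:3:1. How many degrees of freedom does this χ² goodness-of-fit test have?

2

A goodness-of-fit test with 3 phenotype classes has df = 3 − 1 = 2.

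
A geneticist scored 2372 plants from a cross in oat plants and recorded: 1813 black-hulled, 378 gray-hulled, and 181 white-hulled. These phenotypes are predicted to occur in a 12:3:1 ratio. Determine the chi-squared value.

17.903

The 12:3:1 ratio has 16 parts, so with N = 2372 the expected counts are:
  black-hulled: 2372 × 12/16 = 1779
  gray-hulled: 2372 × 3/16 = 444.75
  white-hulled: 2372 × 1/16 = 148.25
χ² = Σ (O − E)² / E
  black-hulled: (1813 − 1779)² / 1779 = 0.6498
  gray-hulled: (378 − 444.75)² / 444.75 = 10.0181
  white-hulled: (181 − 148.25)² / 148.25 = 7.2348
χ² = 0.6498 + 10.0181 + 7.2348 = 17.9027 ≈ 17.903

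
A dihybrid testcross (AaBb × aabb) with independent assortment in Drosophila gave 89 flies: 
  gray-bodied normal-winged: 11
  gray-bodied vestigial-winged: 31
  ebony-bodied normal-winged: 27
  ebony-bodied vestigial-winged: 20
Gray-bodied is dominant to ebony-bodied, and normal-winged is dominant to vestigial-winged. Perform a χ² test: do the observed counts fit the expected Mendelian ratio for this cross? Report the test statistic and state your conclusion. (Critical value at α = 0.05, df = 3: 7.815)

A dihybrid testcross with independent assortment gives a 1:1:1:1 ratio.
Total ratio parts = 4. Expected numbers out of 89:
  gray-bodied normal-winged: 89 × 1/4 = 22.25
  gray-bodied vestigial-winged: 89 × 1/4 = 22.25
  ebony-bodied normal-winged: 89 × 1/4 = 22.25
  ebony-bodied vestigial-winged: 89 × 1/4 = 22.25
χ² = Σ (O − E)² / E
  gray-bodied normal-winged: (11 − 22.25)² / 22.25 = 5.6882
  gray-bodied vestigial-winged: (31 − 22.25)² / 22.25 = 3.4410
  ebony-bodied normal-winged: (27 − 22.25)² / 22.25 = 1.0140
  ebony-bodied vestigial-winged: (20 − 22.25)² / 22.25 = 0.2275
χ² = 5.6882 + 3.4410 + 1.0140 + 0.2275 = 10.3707 ≈ 10.371
Degrees of freedom = 4 − 1 = 3; critical value at α = 0.05 is 7.815.
Since 10.371 > 7.815, we reject the null hypothesis — the data do not fit the 1:1:1:1 ratio.

10.371; not consistent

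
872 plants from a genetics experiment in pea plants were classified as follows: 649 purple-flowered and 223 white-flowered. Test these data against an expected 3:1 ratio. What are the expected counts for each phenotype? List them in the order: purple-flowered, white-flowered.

654, 218

The 3:1 ratio has 4 parts, so with N = 872 the expected counts are:
  purple-flowered: 872 × 3/4 = 654
  white-flowered: 872 × 1/4 = 218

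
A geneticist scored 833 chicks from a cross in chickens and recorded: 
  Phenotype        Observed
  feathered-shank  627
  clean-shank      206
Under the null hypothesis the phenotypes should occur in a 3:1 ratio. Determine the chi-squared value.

0.032

The 3:1 ratio has 4 parts, so with N = 833 the expected counts are:
  feathered-shank: 833 × 3/4 = 624.75
  clean-shank: 833 × 1/4 = 208.25
χ² = Σ (O − E)² / E
  feathered-shank: (627 − 624.75)² / 624.75 = 0.0081
  clean-shank: (206 − 208.25)² / 208.25 = 0.0243
χ² = 0.0081 + 0.0243 = 0.0324 ≈ 0.032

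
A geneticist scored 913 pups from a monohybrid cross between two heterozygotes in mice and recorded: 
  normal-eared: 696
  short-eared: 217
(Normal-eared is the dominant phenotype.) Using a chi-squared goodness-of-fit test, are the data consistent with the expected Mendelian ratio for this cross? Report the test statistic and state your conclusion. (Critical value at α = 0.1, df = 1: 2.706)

For a monohybrid cross between heterozygotes with complete dominance, the expected phenotypic ratio is 3:1.
Total ratio parts = 4. Expected numbers out of 913:
  normal-eared: 913 × 3/4 = 684.75
  short-eared: 913 × 1/4 = 228.25
χ² = Σ (O − E)² / E
  normal-eared: (696 − 684.75)² / 684.75 = 0.1848
  short-eared: (217 − 228.25)² / 228.25 = 0.5545
χ² = 0.1848 + 0.5545 = 0.7393 ≈ 0.739
Degrees of freedom = 2 − 1 = 1; critical value at α = 0.1 is 2.706.
Since 0.739 < 2.706, we fail to reject the null hypothesis — the data are consistent with the 3:1 ratio.

0.739; consistent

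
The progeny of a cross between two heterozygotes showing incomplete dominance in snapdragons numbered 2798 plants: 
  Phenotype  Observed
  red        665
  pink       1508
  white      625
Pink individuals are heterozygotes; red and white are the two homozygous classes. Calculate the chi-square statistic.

18.129

With incomplete dominance, a heterozygote × heterozygote cross gives a 1:2:1 phenotypic ratio.
Expected counts for N = 2798 under a 1:2:1 ratio (total parts = 4):
  red: 2798 × 1/4 = 699.5
  pink: 2798 × 2/4 = 1399
  white: 2798 × 1/4 = 699.5
χ² = Σ (O − E)² / E
  red: (665 − 699.5)² / 699.5 = 1.7016
  pink: (1508 − 1399)² / 1399 = 8.4925
  white: (625 − 699.5)² / 699.5 = 7.9346
χ² = 1.7016 + 8.4925 + 7.9346 = 18.1287 ≈ 18.129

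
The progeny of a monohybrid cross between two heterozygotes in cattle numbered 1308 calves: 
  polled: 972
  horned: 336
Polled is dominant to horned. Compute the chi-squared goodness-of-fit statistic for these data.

For a monohybrid cross between heterozygotes with complete dominance, the expected phenotypic ratio is 3:1.
Expected counts for N = 1308 under a 3:1 ratio (total parts = 4):
  polled: 1308 × 3/4 = 981
  horned: 1308 × 1/4 = 327
χ² = Σ (O − E)² / E
  polled: (972 − 981)² / 981 = 0.0826
  horned: (336 − 327)² / 327 = 0.2477
χ² = 0.0826 + 0.2477 = 0.3303 ≈ 0.330

0.330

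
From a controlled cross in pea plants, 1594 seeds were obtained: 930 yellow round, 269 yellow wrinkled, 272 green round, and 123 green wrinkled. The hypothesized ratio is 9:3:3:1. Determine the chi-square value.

12.130

Expected counts for N = 1594 under a 9:3:3:1 ratio (total parts = 16):
  yellow round: 1594 × 9/16 = 896.625
  yellow wrinkled: 1594 × 3/16 = 298.875
  green round: 1594 × 3/16 = 298.875
  green wrinkled: 1594 × 1/16 = 99.625
χ² = Σ (O − E)² / E
  yellow round: (930 − 896.625)² / 896.625 = 1.2423
  yellow wrinkled: (269 − 298.875)² / 298.875 = 2.9863
  green round: (272 − 298.875)² / 298.875 = 2.4166
  green wrinkled: (123 − 99.625)² / 99.625 = 5.4845
χ² = 1.2423 + 2.9863 + 2.4166 + 5.4845 = 12.1297 ≈ 12.130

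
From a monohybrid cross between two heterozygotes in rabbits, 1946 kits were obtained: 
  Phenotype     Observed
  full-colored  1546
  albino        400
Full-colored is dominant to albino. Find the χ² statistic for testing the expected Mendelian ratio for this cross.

20.506

For a monohybrid cross between heterozygotes with complete dominance, the expected phenotypic ratio is 3:1.
Expected counts for N = 1946 under a 3:1 ratio (total parts = 4):
  full-colored: 1946 × 3/4 = 1459.5
  albino: 1946 × 1/4 = 486.5
χ² = Σ (O − E)² / E
  full-colored: (1546 − 1459.5)² / 1459.5 = 5.1266
  albino: (400 − 486.5)² / 486.5 = 15.3798
χ² = 5.1266 + 15.3798 = 20.5064 ≈ 20.506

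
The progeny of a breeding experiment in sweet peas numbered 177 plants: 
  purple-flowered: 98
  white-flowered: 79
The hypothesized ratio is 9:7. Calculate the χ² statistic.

0.056

Expected counts for N = 177 under a 9:7 ratio (total parts = 16):
  purple-flowered: 177 × 9/16 = 99.5625
  white-flowered: 177 × 7/16 = 77.4375
χ² = Σ (O − E)² / E
  purple-flowered: (98 − 99.5625)² / 99.5625 = 0.0245
  white-flowered: (79 − 77.4375)² / 77.4375 = 0.0315
χ² = 0.0245 + 0.0315 = 0.056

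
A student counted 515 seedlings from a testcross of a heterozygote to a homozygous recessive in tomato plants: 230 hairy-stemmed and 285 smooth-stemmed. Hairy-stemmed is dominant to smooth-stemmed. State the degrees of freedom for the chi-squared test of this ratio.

A testcross of a heterozygote (Aa × aa) gives a 1:1 phenotypic ratio.
A goodness-of-fit test with 2 phenotype classes has df = 2 − 1 = 1.

1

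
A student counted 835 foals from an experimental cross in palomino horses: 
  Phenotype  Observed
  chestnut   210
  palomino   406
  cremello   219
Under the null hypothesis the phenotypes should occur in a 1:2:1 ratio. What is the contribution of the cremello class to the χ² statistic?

Under the 1:2:1 hypothesis (Σ ratio = 4, N = 835):
  chestnut: 835 × 1/4 = 208.75
  palomino: 835 × 2/4 = 417.5
  cremello: 835 × 1/4 = 208.75
Contribution of cremello: (219 − 208.75)² / 208.75 = 0.5033

0.503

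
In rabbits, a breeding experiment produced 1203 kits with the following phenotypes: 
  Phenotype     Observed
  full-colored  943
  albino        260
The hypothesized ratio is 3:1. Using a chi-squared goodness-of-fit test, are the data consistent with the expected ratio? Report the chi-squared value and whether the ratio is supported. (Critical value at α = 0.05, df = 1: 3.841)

Under the 3:1 hypothesis (Σ ratio = 4, N = 1203):
  full-colored: 1203 × 3/4 = 902.25
  albino: 1203 × 1/4 = 300.75
χ² = Σ (O − E)² / E
  full-colored: (943 − 902.25)² / 902.25 = 1.8405
  albino: (260 − 300.75)² / 300.75 = 5.5214
χ² = 1.8405 + 5.5214 = 7.3619 ≈ 7.362
Degrees of freedom = 2 − 1 = 1; critical value at α = 0.05 is 3.841.
Since 7.362 > 3.841, we reject the null hypothesis — the data do not fit the 3:1 ratio.

7.362; not consistent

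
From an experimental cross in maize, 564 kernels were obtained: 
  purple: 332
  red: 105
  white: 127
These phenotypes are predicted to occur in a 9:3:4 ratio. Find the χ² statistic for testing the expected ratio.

2.081

Expected counts for N = 564 under a 9:3:4 ratio (total parts = 16):
  purple: 564 × 9/16 = 317.25
  red: 564 × 3/16 = 105.75
  white: 564 × 4/16 = 141
χ² = Σ (O − E)² / E
  purple: (332 − 317.25)² / 317.25 = 0.6858
  red: (105 − 105.75)² / 105.75 = 0.0053
  white: (127 − 141)² / 141 = 1.3901
χ² = 0.6858 + 0.0053 + 1.3901 = 2.0812 ≈ 2.081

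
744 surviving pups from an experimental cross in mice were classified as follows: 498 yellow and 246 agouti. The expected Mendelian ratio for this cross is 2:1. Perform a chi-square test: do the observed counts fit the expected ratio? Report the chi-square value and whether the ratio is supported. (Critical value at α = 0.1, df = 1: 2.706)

0.024; consistent

Under the 2:1 hypothesis (Σ ratio = 3, N = 744):
  yellow: 744 × 2/3 = 496
  agouti: 744 × 1/3 = 248
χ² = Σ (O − E)² / E
  yellow: (498 − 496)² / 496 = 0.0081
  agouti: (246 − 248)² / 248 = 0.0161
χ² = 0.0081 + 0.0161 = 0.0242 ≈ 0.024
Degrees of freedom = 2 − 1 = 1; critical value at α = 0.1 is 2.706.
Since 0.024 < 2.706, we fail to reject the null hypothesis — the data are consistent with the 2:1 ratio.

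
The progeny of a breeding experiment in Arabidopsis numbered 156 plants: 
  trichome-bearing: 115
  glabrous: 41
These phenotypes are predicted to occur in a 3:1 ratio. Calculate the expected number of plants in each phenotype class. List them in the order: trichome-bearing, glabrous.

117, 39

Expected counts for N = 156 under a 3:1 ratio (total parts = 4):
  trichome-bearing: 156 × 3/4 = 117
  glabrous: 156 × 1/4 = 39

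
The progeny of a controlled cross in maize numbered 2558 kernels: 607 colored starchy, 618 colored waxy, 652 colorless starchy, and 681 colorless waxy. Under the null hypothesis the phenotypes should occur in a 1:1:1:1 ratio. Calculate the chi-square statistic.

5.312

Total ratio parts = 4. Expected numbers out of 2558:
  colored starchy: 2558 × 1/4 = 639.5
  colored waxy: 2558 × 1/4 = 639.5
  colorless starchy: 2558 × 1/4 = 639.5
  colorless waxy: 2558 × 1/4 = 639.5
χ² = Σ (O − E)² / E
  colored starchy: (607 − 639.5)² / 639.5 = 1.6517
  colored waxy: (618 − 639.5)² / 639.5 = 0.7228
  colorless starchy: (652 − 639.5)² / 639.5 = 0.2443
  colorless waxy: (681 − 639.5)² / 639.5 = 2.6931
χ² = 1.6517 + 0.7228 + 0.2443 + 2.6931 = 5.3119 ≈ 5.312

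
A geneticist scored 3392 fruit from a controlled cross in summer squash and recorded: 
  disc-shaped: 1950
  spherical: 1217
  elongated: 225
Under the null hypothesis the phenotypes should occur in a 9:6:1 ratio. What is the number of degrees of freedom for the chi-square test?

A goodness-of-fit test with 3 phenotype classes has df = 3 − 1 = 2.

2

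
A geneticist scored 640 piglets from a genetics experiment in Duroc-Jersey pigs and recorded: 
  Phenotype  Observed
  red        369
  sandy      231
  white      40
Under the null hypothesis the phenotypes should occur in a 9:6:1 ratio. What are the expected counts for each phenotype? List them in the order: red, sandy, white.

360, 240, 40

Under the 9:6:1 hypothesis (Σ ratio = 16, N = 640):
  red: 640 × 9/16 = 360
  sandy: 640 × 6/16 = 240
  white: 640 × 1/16 = 40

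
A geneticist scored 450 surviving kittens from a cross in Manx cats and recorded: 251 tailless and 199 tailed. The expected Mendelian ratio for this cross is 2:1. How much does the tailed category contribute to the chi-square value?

16.007

The 2:1 ratio has 3 parts, so with N = 450 the expected counts are:
  tailless: 450 × 2/3 = 300
  tailed: 450 × 1/3 = 150
Contribution of tailed: (199 − 150)² / 150 = 16.0067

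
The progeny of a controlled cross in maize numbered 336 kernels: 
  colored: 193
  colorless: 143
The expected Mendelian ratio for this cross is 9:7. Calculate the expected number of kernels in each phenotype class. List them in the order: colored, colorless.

189, 147

The 9:7 ratio has 16 parts, so with N = 336 the expected counts are:
  colored: 336 × 9/16 = 189
  colorless: 336 × 7/16 = 147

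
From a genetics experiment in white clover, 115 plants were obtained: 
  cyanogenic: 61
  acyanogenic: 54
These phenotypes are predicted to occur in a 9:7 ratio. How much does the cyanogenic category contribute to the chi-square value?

0.210

The 9:7 ratio has 16 parts, so with N = 115 the expected counts are:
  cyanogenic: 115 × 9/16 = 64.6875
  acyanogenic: 115 × 7/16 = 50.3125
Contribution of cyanogenic: (61 − 64.6875)² / 64.6875 = 0.2102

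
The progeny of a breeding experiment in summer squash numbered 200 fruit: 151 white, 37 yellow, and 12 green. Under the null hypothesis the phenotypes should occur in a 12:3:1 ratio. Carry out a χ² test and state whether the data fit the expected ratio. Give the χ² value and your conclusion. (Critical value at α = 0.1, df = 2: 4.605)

Under the 12:3:1 hypothesis (Σ ratio = 16, N = 200):
  white: 200 × 12/16 = 150
  yellow: 200 × 3/16 = 37.5
  green: 200 × 1/16 = 12.5
χ² = Σ (O − E)² / E
  white: (151 − 150)² / 150 = 0.0067
  yellow: (37 − 37.5)² / 37.5 = 0.0067
  green: (12 − 12.5)² / 12.5 = 0.0200
χ² = 0.0067 + 0.0067 + 0.0200 = 0.0334 ≈ 0.033
Degrees of freedom = 3 − 1 = 2; critical value at α = 0.1 is 4.605.
Since 0.033 < 4.605, we fail to reject the null hypothesis — the data are consistent with the 12:3:1 ratio.

0.033; consistent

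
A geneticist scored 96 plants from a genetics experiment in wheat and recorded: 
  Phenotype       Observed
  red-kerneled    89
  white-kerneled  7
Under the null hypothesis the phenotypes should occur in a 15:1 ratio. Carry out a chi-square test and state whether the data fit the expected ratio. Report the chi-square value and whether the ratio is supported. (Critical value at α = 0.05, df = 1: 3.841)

0.178; consistent

Under the 15:1 hypothesis (Σ ratio = 16, N = 96):
  red-kerneled: 96 × 15/16 = 90
  white-kerneled: 96 × 1/16 = 6
χ² = Σ (O − E)² / E
  red-kerneled: (89 − 90)² / 90 = 0.0111
  white-kerneled: (7 − 6)² / 6 = 0.1667
χ² = 0.0111 + 0.1667 = 0.1778 ≈ 0.178
Degrees of freedom = 2 − 1 = 1; critical value at α = 0.05 is 3.841.
Since 0.178 < 3.841, we fail to reject the null hypothesis — the data are consistent with the 15:1 ratio.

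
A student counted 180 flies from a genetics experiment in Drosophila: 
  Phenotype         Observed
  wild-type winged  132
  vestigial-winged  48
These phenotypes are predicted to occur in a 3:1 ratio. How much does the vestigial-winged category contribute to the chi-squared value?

The 3:1 ratio has 4 parts, so with N = 180 the expected counts are:
  wild-type winged: 180 × 3/4 = 135
  vestigial-winged: 180 × 1/4 = 45
Contribution of vestigial-winged: (48 − 45)² / 45 = 0.2000

0.200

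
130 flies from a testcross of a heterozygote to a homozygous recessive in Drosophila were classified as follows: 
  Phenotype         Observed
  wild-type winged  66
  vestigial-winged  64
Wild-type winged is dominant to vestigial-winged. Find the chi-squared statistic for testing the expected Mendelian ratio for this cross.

A testcross of a heterozygote (Aa × aa) gives a 1:1 phenotypic ratio.
The 1:1 ratio has 2 parts, so with N = 130 the expected counts are:
  wild-type winged: 130 × 1/2 = 65
  vestigial-winged: 130 × 1/2 = 65
χ² = Σ (O − E)² / E
  wild-type winged: (66 − 65)² / 65 = 0.0154
  vestigial-winged: (64 − 65)² / 65 = 0.0154
χ² = 0.0154 + 0.0154 = 0.0308 ≈ 0.031

0.031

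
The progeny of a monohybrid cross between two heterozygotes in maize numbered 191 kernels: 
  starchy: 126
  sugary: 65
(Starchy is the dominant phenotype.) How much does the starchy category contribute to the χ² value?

For a monohybrid cross between heterozygotes with complete dominance, the expected phenotypic ratio is 3:1.
Total ratio parts = 4. Expected numbers out of 191:
  starchy: 191 × 3/4 = 143.25
  sugary: 191 × 1/4 = 47.75
Contribution of starchy: (126 − 143.25)² / 143.25 = 2.0772

2.077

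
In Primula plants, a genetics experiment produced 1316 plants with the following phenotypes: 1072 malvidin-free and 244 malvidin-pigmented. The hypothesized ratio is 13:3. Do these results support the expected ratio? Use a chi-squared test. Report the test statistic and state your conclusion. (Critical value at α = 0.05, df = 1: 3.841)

0.038; consistent

Expected counts for N = 1316 under a 13:3 ratio (total parts = 16):
  malvidin-free: 1316 × 13/16 = 1069.25
  malvidin-pigmented: 1316 × 3/16 = 246.75
χ² = Σ (O − E)² / E
  malvidin-free: (1072 − 1069.25)² / 1069.25 = 0.0071
  malvidin-pigmented: (244 − 246.75)² / 246.75 = 0.0306
χ² = 0.0071 + 0.0306 = 0.0377 ≈ 0.038
Degrees of freedom = 2 − 1 = 1; critical value at α = 0.05 is 3.841.
Since 0.038 < 3.841, we fail to reject the null hypothesis — the data are consistent with the 13:3 ratio.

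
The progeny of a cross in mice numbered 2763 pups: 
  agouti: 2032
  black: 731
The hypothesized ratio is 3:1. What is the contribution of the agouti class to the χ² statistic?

Under the 3:1 hypothesis (Σ ratio = 4, N = 2763):
  agouti: 2763 × 3/4 = 2072.25
  black: 2763 × 1/4 = 690.75
Contribution of agouti: (2032 − 2072.25)² / 2072.25 = 0.7818

0.782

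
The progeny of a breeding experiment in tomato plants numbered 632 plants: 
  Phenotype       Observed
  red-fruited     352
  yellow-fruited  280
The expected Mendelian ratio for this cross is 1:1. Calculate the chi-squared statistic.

The 1:1 ratio has 2 parts, so with N = 632 the expected counts are:
  red-fruited: 632 × 1/2 = 316
  yellow-fruited: 632 × 1/2 = 316
χ² = Σ (O − E)² / E
  red-fruited: (352 − 316)² / 316 = 4.1013
  yellow-fruited: (280 − 316)² / 316 = 4.1013
χ² = 4.1013 + 4.1013 = 8.2026 ≈ 8.203

8.203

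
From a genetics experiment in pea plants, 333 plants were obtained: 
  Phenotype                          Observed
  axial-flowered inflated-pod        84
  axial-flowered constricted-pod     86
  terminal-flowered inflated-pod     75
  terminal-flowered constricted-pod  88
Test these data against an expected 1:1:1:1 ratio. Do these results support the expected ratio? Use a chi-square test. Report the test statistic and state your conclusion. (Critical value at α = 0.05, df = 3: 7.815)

1.186; consistent

Expected counts for N = 333 under a 1:1:1:1 ratio (total parts = 4):
  axial-flowered inflated-pod: 333 × 1/4 = 83.25
  axial-flowered constricted-pod: 333 × 1/4 = 83.25
  terminal-flowered inflated-pod: 333 × 1/4 = 83.25
  terminal-flowered constricted-pod: 333 × 1/4 = 83.25
χ² = Σ (O − E)² / E
  axial-flowered inflated-pod: (84 − 83.25)² / 83.25 = 0.0068
  axial-flowered constricted-pod: (86 − 83.25)² / 83.25 = 0.0908
  terminal-flowered inflated-pod: (75 − 83.25)² / 83.25 = 0.8176
  terminal-flowered constricted-pod: (88 − 83.25)² / 83.25 = 0.2710
χ² = 0.0068 + 0.0908 + 0.8176 + 0.2710 = 1.1862 ≈ 1.186
Degrees of freedom = 4 − 1 = 3; critical value at α = 0.05 is 7.815.
Since 1.186 < 7.815, we fail to reject the null hypothesis — the data are consistent with the 1:1:1:1 ratio.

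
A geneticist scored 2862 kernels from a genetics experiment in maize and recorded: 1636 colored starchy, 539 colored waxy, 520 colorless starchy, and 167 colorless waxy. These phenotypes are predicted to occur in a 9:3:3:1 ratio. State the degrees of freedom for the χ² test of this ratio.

3

A goodness-of-fit test with 4 phenotype classes has df = 4 − 1 = 3.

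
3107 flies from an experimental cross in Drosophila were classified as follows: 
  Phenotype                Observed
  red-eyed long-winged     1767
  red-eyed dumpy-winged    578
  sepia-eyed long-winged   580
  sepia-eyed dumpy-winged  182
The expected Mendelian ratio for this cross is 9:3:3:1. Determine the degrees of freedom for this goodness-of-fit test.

3

A goodness-of-fit test with 4 phenotype classes has df = 4 − 1 = 3.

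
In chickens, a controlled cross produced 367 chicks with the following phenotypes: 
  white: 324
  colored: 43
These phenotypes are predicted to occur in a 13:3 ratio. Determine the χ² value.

11.917

Expected counts for N = 367 under a 13:3 ratio (total parts = 16):
  white: 367 × 13/16 = 298.1875
  colored: 367 × 3/16 = 68.8125
χ² = Σ (O − E)² / E
  white: (324 − 298.1875)² / 298.1875 = 2.2345
  colored: (43 − 68.8125)² / 68.8125 = 9.6826
χ² = 2.2345 + 9.6826 = 11.9171 ≈ 11.917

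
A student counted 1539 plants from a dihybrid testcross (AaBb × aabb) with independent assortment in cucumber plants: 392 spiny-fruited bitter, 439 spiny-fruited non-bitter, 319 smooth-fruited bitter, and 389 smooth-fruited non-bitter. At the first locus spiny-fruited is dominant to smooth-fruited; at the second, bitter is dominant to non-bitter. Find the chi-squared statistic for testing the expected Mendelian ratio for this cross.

A dihybrid testcross with independent assortment gives a 1:1:1:1 ratio.
Expected counts for N = 1539 under a 1:1:1:1 ratio (total parts = 4):
  spiny-fruited bitter: 1539 × 1/4 = 384.75
  spiny-fruited non-bitter: 1539 × 1/4 = 384.75
  smooth-fruited bitter: 1539 × 1/4 = 384.75
  smooth-fruited non-bitter: 1539 × 1/4 = 384.75
χ² = Σ (O − E)² / E
  spiny-fruited bitter: (392 − 384.75)² / 384.75 = 0.1366
  spiny-fruited non-bitter: (439 − 384.75)² / 384.75 = 7.6493
  smooth-fruited bitter: (319 − 384.75)² / 384.75 = 11.2360
  smooth-fruited non-bitter: (389 − 384.75)² / 384.75 = 0.0469
χ² = 0.1366 + 7.6493 + 11.2360 + 0.0469 = 19.0688 ≈ 19.069

19.069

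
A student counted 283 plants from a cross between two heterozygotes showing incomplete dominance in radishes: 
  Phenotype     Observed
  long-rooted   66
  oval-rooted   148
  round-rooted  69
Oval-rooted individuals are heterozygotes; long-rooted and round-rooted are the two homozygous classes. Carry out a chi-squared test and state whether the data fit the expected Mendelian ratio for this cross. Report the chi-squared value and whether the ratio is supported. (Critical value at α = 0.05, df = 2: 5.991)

0.661; consistent

With incomplete dominance, a heterozygote × heterozygote cross gives a 1:2:1 phenotypic ratio.
Under the 1:2:1 hypothesis (Σ ratio = 4, N = 283):
  long-rooted: 283 × 1/4 = 70.75
  oval-rooted: 283 × 2/4 = 141.5
  round-rooted: 283 × 1/4 = 70.75
χ² = Σ (O − E)² / E
  long-rooted: (66 − 70.75)² / 70.75 = 0.3189
  oval-rooted: (148 − 141.5)² / 141.5 = 0.2986
  round-rooted: (69 − 70.75)² / 70.75 = 0.0433
χ² = 0.3189 + 0.2986 + 0.0433 = 0.6608 ≈ 0.661
Degrees of freedom = 3 − 1 = 2; critical value at α = 0.05 is 5.991.
Since 0.661 < 5.991, we fail to reject the null hypothesis — the data are consistent with the 1:2:1 ratio.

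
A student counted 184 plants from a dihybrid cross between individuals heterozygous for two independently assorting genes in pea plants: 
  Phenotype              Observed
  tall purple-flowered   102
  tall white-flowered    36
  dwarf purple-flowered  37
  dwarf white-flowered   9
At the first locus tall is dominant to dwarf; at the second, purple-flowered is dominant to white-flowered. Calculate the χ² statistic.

A dihybrid F₂ with independent assortment and complete dominance at both loci gives a 9:3:3:1 phenotypic ratio.
Expected counts for N = 184 under a 9:3:3:1 ratio (total parts = 16):
  tall purple-flowered: 184 × 9/16 = 103.5
  tall white-flowered: 184 × 3/16 = 34.5
  dwarf purple-flowered: 184 × 3/16 = 34.5
  dwarf white-flowered: 184 × 1/16 = 11.5
χ² = Σ (O − E)² / E
  tall purple-flowered: (102 − 103.5)² / 103.5 = 0.0217
  tall white-flowered: (36 − 34.5)² / 34.5 = 0.0652
  dwarf purple-flowered: (37 − 34.5)² / 34.5 = 0.1812
  dwarf white-flowered: (9 − 11.5)² / 11.5 = 0.5435
χ² = 0.0217 + 0.0652 + 0.1812 + 0.5435 = 0.8116 ≈ 0.812

0.812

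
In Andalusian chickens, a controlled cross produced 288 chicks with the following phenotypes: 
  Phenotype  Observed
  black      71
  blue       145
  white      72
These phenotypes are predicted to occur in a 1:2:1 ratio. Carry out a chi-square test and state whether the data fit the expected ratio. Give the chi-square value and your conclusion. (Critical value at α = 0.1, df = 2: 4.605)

0.021; consistent

Total ratio parts = 4. Expected numbers out of 288:
  black: 288 × 1/4 = 72
  blue: 288 × 2/4 = 144
  white: 288 × 1/4 = 72
χ² = Σ (O − E)² / E
  black: (71 − 72)² / 72 = 0.0139
  blue: (145 − 144)² / 144 = 0.0069
  white: (72 − 72)² / 72 = 0.0000
χ² = 0.0139 + 0.0069 + 0.0000 = 0.0208 ≈ 0.021
Degrees of freedom = 3 − 1 = 2; critical value at α = 0.1 is 4.605.
Since 0.021 < 4.605, we fail to reject the null hypothesis — the data are consistent with the 1:2:1 ratio.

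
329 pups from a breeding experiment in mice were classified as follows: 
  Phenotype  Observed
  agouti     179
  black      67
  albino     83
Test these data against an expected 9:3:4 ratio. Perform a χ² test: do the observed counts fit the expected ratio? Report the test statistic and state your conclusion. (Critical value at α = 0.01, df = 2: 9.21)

The 9:3:4 ratio has 16 parts, so with N = 329 the expected counts are:
  agouti: 329 × 9/16 = 185.0625
  black: 329 × 3/16 = 61.6875
  albino: 329 × 4/16 = 82.25
χ² = Σ (O − E)² / E
  agouti: (179 − 185.0625)² / 185.0625 = 0.1986
  black: (67 − 61.6875)² / 61.6875 = 0.4575
  albino: (83 − 82.25)² / 82.25 = 0.0068
χ² = 0.1986 + 0.4575 + 0.0068 = 0.6629 ≈ 0.663
Degrees of freedom = 3 − 1 = 2; critical value at α = 0.01 is 9.21.
Since 0.663 < 9.21, we fail to reject the null hypothesis — the data are consistent with the 9:3:4 ratio.

0.663; consistent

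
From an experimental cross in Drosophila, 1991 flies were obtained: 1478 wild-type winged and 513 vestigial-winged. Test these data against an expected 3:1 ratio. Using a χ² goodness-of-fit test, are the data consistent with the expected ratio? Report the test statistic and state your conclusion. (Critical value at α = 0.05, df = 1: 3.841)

The 3:1 ratio has 4 parts, so with N = 1991 the expected counts are:
  wild-type winged: 1991 × 3/4 = 1493.25
  vestigial-winged: 1991 × 1/4 = 497.75
χ² = Σ (O − E)² / E
  wild-type winged: (1478 − 1493.25)² / 1493.25 = 0.1557
  vestigial-winged: (513 − 497.75)² / 497.75 = 0.4672
χ² = 0.1557 + 0.4672 = 0.6229 ≈ 0.623
Degrees of freedom = 2 − 1 = 1; critical value at α = 0.05 is 3.841.
Since 0.623 < 3.841, we fail to reject the null hypothesis — the data are consistent with the 3:1 ratio.

0.623; consistent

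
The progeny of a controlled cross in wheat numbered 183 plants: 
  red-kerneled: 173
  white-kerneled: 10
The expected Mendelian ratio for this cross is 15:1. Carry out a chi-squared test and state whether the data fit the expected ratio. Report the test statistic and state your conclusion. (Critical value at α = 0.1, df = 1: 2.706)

0.193; consistent

Total ratio parts = 16. Expected numbers out of 183:
  red-kerneled: 183 × 15/16 = 171.5625
  white-kerneled: 183 × 1/16 = 11.4375
χ² = Σ (O − E)² / E
  red-kerneled: (173 − 171.5625)² / 171.5625 = 0.0120
  white-kerneled: (10 − 11.4375)² / 11.4375 = 0.1807
χ² = 0.0120 + 0.1807 = 0.1927 ≈ 0.193
Degrees of freedom = 2 − 1 = 1; critical value at α = 0.1 is 2.706.
Since 0.193 < 2.706, we fail to reject the null hypothesis — the data are consistent with the 15:1 ratio.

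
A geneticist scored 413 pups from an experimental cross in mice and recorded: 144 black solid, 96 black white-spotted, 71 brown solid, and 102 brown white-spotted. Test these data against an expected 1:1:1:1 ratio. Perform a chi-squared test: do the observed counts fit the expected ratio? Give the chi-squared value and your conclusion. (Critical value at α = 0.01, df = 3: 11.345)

Under the 1:1:1:1 hypothesis (Σ ratio = 4, N = 413):
  black solid: 413 × 1/4 = 103.25
  black white-spotted: 413 × 1/4 = 103.25
  brown solid: 413 × 1/4 = 103.25
  brown white-spotted: 413 × 1/4 = 103.25
χ² = Σ (O − E)² / E
  black solid: (144 − 103.25)² / 103.25 = 16.0829
  black white-spotted: (96 − 103.25)² / 103.25 = 0.5091
  brown solid: (71 − 103.25)² / 103.25 = 10.0732
  brown white-spotted: (102 − 103.25)² / 103.25 = 0.0151
χ² = 16.0829 + 0.5091 + 10.0732 + 0.0151 = 26.6803 ≈ 26.680
Degrees of freedom = 4 − 1 = 3; critical value at α = 0.01 is 11.345.
Since 26.680 > 11.345, we reject the null hypothesis — the data do not fit the 1:1:1:1 ratio.

26.680; not consistent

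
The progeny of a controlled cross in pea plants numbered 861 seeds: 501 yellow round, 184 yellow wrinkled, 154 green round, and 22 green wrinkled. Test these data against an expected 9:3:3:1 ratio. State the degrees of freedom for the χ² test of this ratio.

A goodness-of-fit test with 4 phenotype classes has df = 4 − 1 = 3.

3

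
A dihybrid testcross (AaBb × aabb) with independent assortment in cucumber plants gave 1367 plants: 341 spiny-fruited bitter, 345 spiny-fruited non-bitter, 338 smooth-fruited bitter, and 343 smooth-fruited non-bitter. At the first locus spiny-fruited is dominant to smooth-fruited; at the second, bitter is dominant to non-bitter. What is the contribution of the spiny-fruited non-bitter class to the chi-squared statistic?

0.031

A dihybrid testcross with independent assortment gives a 1:1:1:1 ratio.
The 1:1:1:1 ratio has 4 parts, so with N = 1367 the expected counts are:
  spiny-fruited bitter: 1367 × 1/4 = 341.75
  spiny-fruited non-bitter: 1367 × 1/4 = 341.75
  smooth-fruited bitter: 1367 × 1/4 = 341.75
  smooth-fruited non-bitter: 1367 × 1/4 = 341.75
Contribution of spiny-fruited non-bitter: (345 − 341.75)² / 341.75 = 0.0309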